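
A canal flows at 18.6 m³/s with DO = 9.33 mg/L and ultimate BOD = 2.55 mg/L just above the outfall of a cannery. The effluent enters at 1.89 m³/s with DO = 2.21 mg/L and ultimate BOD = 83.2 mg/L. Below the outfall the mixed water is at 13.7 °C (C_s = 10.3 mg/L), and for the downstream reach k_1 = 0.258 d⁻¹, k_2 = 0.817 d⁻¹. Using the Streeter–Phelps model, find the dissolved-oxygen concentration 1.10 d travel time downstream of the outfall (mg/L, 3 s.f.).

DO ≈ 8.04 mg/L

Mixed DO = (18.6×9.33 + 1.89×2.21)/(18.6+1.89) = 177.7/20.49 = 8.673 mg/L.
Mixed L₀ = (18.6×2.55 + 1.89×83.2)/(20.49) = 204.7/20.49 = 9.989 mg/L.
Initial deficit D₀ = C_s − DO₀ = 10.3 − 8.673 = 1.627 mg/L.
D(1.10) = [0.258×9.989/(0.817−0.258)](e^(−0.258×1.10) − e^(−0.817×1.10)) + 1.627 e^(−0.817×1.10)
= 4.610 × (0.7529 − 0.4071) + 1.627 × 0.4071 = 2.257 mg/L.
DO = 10.3 − 2.257 = 8.043 mg/L.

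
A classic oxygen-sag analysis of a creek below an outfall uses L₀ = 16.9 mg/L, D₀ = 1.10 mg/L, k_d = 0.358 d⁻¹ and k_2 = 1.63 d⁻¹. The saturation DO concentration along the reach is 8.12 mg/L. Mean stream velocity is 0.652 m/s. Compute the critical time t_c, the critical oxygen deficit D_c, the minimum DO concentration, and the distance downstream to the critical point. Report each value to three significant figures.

At the critical point dD/dt = 0, so k_d L₀ e^(−k_d t) = k_2 D. Substituting D(t) from the Streeter–Phelps equation and solving for t gives
t_c = ln[(k_2/k_d)(1 − D₀(k_2−k_d)/(k_d L₀))] / (k_2−k_d).
Here k_2−k_d = 1.272 d⁻¹ and 1 − D₀(k_2−k_d)/(k_d L₀) = 1 − 1.10×1.272/(0.358×16.9) = 0.7687, so
t_c = ln(4.553 × 0.7687) / 1.272 = 1.253 / 1.272 = 0.9849 d.
D_c = (k_d/k_2) L₀ e^(−k_d t_c) = (0.358/1.63) × 16.9 × e^(−0.358×0.9849) = 0.2196 × 16.9 × 0.7029 = 2.609 mg/L.
Minimum DO = C_s − D_c = 8.12 − 2.609 = 5.511 mg/L.
x_c = v t_c = 0.652 m/s × 0.9849 d × 86400 s/d = 55480 m ≈ 55.5 km.

t_c ≈ 0.985 d; D_c ≈ 2.61 mg/L; min DO ≈ 5.51 mg/L; x_c ≈ 55.5 km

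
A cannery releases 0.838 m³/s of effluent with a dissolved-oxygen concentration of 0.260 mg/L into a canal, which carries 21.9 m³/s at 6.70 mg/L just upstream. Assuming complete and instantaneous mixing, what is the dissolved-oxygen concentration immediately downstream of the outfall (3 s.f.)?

6.46 mg/L

Flow-weighted mixing: C = (Q_r C_r + Q_w C_w)/(Q_r + Q_w)
= (21.9×6.70 + 0.838×0.260)/(21.9 + 0.838) = 146.9/22.74 = 6.463 mg/L.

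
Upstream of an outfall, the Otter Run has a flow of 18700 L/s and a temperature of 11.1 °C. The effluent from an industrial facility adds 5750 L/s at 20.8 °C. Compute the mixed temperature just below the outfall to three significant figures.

Flow-weighted mixing: C = (Q_r C_r + Q_w C_w)/(Q_r + Q_w)
= (18700×11.1 + 5750×20.8)/(18700 + 5750) = 327200/24450 = 13.38 °C.

13.4 °C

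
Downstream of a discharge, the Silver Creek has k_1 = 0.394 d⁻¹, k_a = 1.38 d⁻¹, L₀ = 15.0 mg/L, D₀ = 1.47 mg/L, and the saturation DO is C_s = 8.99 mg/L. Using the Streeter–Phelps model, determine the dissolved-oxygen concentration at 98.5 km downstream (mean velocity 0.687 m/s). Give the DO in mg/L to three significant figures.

Travel time t = x/v = 98.5 km / (0.687 m/s) = 98500 m / 0.687 m/s = 143400 s = 1.659 d.
k_1 L₀/(k_a−k_1) = 0.394×15.0/(1.38−0.394) = 5.910/0.9860 = 5.994 mg/L.
e^(−k_1 t) = e^(−0.394×1.659) = 0.5201; e^(−k_a t) = e^(−1.38×1.659) = 0.1013.
D = 5.994 × (0.5201 − 0.1013) + 1.47 × 0.1013 = 2.510 + 0.1489 = 2.659 mg/L.
DO = C_s − D = 8.99 − 2.659 = 6.331 mg/L.

DO ≈ 6.33 mg/L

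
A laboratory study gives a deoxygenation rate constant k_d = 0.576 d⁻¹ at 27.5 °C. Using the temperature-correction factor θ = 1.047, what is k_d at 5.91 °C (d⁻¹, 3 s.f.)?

k_d(T₂) = k_d(T₁) · θ^(T₂−T₁) = 0.576 × 1.047^(5.91−27.5)
= 0.576 × 1.047^-21.6 = 0.576 × 0.3710 = 0.2137 d⁻¹.

k_d ≈ 0.214 d⁻¹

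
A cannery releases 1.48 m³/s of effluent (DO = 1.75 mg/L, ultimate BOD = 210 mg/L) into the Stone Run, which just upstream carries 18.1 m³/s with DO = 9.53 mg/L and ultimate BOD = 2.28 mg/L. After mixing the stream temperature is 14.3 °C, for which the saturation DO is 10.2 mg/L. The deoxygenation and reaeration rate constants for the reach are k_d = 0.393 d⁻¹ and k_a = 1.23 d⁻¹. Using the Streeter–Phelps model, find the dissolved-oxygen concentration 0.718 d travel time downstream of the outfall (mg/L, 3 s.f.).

DO ≈ 6.80 mg/L

Mixed DO = (18.1×9.53 + 1.48×1.75)/(18.1+1.48) = 175.1/19.58 = 8.942 mg/L.
Mixed L₀ = (18.1×2.28 + 1.48×210)/(19.58) = 352.1/19.58 = 17.98 mg/L.
Initial deficit D₀ = C_s − DO₀ = 10.2 − 8.942 = 1.258 mg/L.
D(0.718) = [0.393×17.98/(1.23−0.393)](e^(−0.393×0.718) − e^(−1.23×0.718)) + 1.258 e^(−1.23×0.718)
= 8.443 × (0.7541 − 0.4135) + 1.258 × 0.4135 = 3.396 mg/L.
DO = 10.2 − 3.396 = 6.804 mg/L.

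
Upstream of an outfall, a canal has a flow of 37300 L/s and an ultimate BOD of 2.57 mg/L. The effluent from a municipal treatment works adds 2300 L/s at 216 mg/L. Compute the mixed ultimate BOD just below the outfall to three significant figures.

Flow-weighted mixing: C = (Q_r C_r + Q_w C_w)/(Q_r + Q_w)
= (37300×2.57 + 2300×216)/(37300 + 2300) = 592700/39600 = 14.97 mg/L.

15.0 mg/L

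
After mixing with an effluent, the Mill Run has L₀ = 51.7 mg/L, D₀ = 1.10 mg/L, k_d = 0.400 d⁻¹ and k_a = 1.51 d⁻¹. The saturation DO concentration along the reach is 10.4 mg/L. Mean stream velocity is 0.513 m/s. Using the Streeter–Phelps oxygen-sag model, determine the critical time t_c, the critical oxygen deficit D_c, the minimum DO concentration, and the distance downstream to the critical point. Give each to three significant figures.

t_c = [1/(k_a−k_d)] ln[(k_a/k_d)(1 − D₀(k_a−k_d)/(k_d L₀))]
= [1/(1.51−0.400)] ln[(1.51/0.400)(1 − 1.10×1.110/(0.400×51.7))]
= (1/1.110) ln[3.775 × 0.9410] = 0.9009 × ln(3.552) = 0.9009 × 1.268 = 1.142 d.
L(t_c) = L₀ e^(−k_d t_c) = 51.7 × 0.6333 = 32.74 mg/L, and at the critical point k_a D_c = k_d L, so D_c = (0.400/1.51) × 32.74 = 8.674 mg/L.
Minimum DO = C_s − D_c = 10.4 − 8.674 = 1.726 mg/L.
x_c = v t_c = 0.513 m/s × 1.142 d × 86400 s/d = 50610 m ≈ 50.6 km.

t_c ≈ 1.14 d; D_c ≈ 8.67 mg/L; min DO ≈ 1.73 mg/L; x_c ≈ 50.6 km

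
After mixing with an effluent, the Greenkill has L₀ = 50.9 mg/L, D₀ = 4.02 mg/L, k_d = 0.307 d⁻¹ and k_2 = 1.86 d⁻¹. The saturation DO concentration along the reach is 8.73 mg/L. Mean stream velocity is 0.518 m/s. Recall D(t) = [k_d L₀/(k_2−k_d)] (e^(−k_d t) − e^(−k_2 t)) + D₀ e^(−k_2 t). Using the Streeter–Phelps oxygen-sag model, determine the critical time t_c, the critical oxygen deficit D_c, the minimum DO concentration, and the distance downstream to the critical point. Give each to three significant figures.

t_c ≈ 0.832 d; D_c ≈ 6.51 mg/L; min DO ≈ 2.22 mg/L; x_c ≈ 37.2 km

With k_2/k_d = 6.059 and 1 − D₀(k_2−k_d)/(k_d L₀) = 0.6005,
t_c = ln(6.059 × 0.6005) / (1.86 − 0.307) = ln(3.638) / 1.553 = 1.291/1.553 = 0.8316 d.
L(t_c) = L₀ e^(−k_d t_c) = 50.9 × 0.7747 = 39.43 mg/L, and at the critical point k_2 D_c = k_d L, so D_c = (0.307/1.86) × 39.43 = 6.508 mg/L.
Minimum DO = C_s − D_c = 8.73 − 6.508 = 2.222 mg/L.
x_c = v t_c = 0.518 m/s × 0.8316 d × 86400 s/d = 37220 m ≈ 37.2 km.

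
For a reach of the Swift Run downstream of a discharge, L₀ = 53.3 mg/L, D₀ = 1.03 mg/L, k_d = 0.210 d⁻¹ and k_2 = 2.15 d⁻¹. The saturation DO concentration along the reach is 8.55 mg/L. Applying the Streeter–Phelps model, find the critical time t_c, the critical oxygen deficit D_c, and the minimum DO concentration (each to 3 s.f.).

t_c ≈ 1.10 d; D_c ≈ 4.13 mg/L; min DO ≈ 4.42 mg/L

With k_2/k_d = 10.24 and 1 − D₀(k_2−k_d)/(k_d L₀) = 0.8215,
t_c = ln(10.24 × 0.8215) / (2.15 − 0.210) = ln(8.410) / 1.940 = 2.129/1.940 = 1.098 d.
L(t_c) = L₀ e^(−k_d t_c) = 53.3 × 0.7941 = 42.33 mg/L, and at the critical point k_2 D_c = k_d L, so D_c = (0.210/2.15) × 42.33 = 4.134 mg/L.
Minimum DO = C_s − D_c = 8.55 − 4.134 = 4.416 mg/L.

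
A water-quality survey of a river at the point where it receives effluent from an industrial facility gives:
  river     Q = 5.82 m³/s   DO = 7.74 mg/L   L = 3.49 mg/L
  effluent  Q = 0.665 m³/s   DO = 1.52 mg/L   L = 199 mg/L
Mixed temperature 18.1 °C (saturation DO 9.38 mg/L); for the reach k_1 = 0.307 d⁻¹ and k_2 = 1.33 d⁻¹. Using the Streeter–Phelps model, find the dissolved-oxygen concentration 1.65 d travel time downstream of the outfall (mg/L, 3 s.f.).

DO ≈ 5.66 mg/L

Mixed DO = (5.82×7.74 + 0.665×1.52)/(5.82+0.665) = 46.06/6.485 = 7.102 mg/L.
Mixed L₀ = (5.82×3.49 + 0.665×199)/(6.485) = 152.6/6.485 = 23.54 mg/L.
Initial deficit D₀ = C_s − DO₀ = 9.38 − 7.102 = 2.278 mg/L.
D(1.65) = [0.307×23.54/(1.33−0.307)](e^(−0.307×1.65) − e^(−1.33×1.65)) + 2.278 e^(−1.33×1.65)
= 7.064 × (0.6026 − 0.1114) + 2.278 × 0.1114 = 3.723 mg/L.
DO = 9.38 − 3.723 = 5.657 mg/L.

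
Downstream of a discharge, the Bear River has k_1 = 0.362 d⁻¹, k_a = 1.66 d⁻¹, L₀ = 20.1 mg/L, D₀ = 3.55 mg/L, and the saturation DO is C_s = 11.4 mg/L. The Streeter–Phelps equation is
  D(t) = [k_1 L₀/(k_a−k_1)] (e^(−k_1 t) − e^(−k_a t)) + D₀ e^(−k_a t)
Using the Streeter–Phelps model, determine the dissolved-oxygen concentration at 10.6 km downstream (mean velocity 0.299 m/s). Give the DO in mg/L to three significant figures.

DO ≈ 7.61 mg/L

Travel time t = x/v = 10.6 km / (0.299 m/s) = 10600 m / 0.299 m/s = 35450 s = 0.4103 d.
k_1 L₀/(k_a−k_1) = 0.362×20.1/(1.66−0.362) = 7.276/1.298 = 5.606 mg/L.
e^(−k_1 t) = e^(−0.362×0.4103) = 0.8620; e^(−k_a t) = e^(−1.66×0.4103) = 0.5060.
D = 5.606 × (0.8620 − 0.5060) + 3.55 × 0.5060 = 1.995 + 1.796 = 3.792 mg/L.
DO = C_s − D = 11.4 − 3.792 = 7.608 mg/L.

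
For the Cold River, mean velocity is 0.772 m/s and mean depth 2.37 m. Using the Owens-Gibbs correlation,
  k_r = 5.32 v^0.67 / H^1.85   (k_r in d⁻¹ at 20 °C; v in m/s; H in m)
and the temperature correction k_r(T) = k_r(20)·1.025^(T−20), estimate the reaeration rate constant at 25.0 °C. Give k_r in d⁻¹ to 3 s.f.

k_r(20) = 5.32 × 0.772^0.67 / 2.37^1.85 = 5.32 × 0.8408 / 4.935 = 0.9064 d⁻¹.
k_r(25.0) = 0.9064 × 1.025^(25.0−20) = 0.9064 × 1.131 = 1.026 d⁻¹.

k_r ≈ 1.03 d⁻¹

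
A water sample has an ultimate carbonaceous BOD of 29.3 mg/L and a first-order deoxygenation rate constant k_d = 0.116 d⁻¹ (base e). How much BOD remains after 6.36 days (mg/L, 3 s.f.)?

L ≈ 14.0 mg/L

L_t = L₀ e^(−k_d t) = 29.3 × e^(−0.116×6.36) = 29.3 × 0.4782 = 14.01 mg/L.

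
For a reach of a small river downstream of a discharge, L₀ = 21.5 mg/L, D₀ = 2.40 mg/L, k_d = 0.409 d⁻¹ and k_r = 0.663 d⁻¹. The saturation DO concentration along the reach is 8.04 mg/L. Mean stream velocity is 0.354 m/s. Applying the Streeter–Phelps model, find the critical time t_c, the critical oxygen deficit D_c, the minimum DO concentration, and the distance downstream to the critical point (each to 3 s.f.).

With k_r/k_d = 1.621 and 1 − D₀(k_r−k_d)/(k_d L₀) = 0.9307,
t_c = ln(1.621 × 0.9307) / (0.663 − 0.409) = ln(1.509) / 0.2540 = 0.4112/0.2540 = 1.619 d.
L(t_c) = L₀ e^(−k_d t_c) = 21.5 × 0.5157 = 11.09 mg/L, and at the critical point k_r D_c = k_d L, so D_c = (0.409/0.663) × 11.09 = 6.840 mg/L.
Minimum DO = C_s − D_c = 8.04 − 6.840 = 1.200 mg/L.
x_c = v t_c = 0.354 m/s × 1.619 d × 86400 s/d = 49520 m ≈ 49.5 km.

t_c ≈ 1.62 d; D_c ≈ 6.84 mg/L; min DO ≈ 1.20 mg/L; x_c ≈ 49.5 km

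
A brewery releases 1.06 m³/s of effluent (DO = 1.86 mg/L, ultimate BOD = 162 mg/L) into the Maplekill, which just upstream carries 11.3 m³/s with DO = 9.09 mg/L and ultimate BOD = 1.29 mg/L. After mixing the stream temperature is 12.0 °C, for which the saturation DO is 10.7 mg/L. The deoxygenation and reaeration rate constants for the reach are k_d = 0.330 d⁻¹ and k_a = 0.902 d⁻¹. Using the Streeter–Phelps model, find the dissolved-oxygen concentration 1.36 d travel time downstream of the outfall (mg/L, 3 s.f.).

DO ≈ 7.04 mg/L

Mixed DO = (11.3×9.09 + 1.06×1.86)/(11.3+1.06) = 104.7/12.36 = 8.470 mg/L.
Mixed L₀ = (11.3×1.29 + 1.06×162)/(12.36) = 186.3/12.36 = 15.07 mg/L.
Initial deficit D₀ = C_s − DO₀ = 10.7 − 8.470 = 2.230 mg/L.
D(1.36) = [0.330×15.07/(0.902−0.330)](e^(−0.330×1.36) − e^(−0.902×1.36)) + 2.230 e^(−0.902×1.36)
= 8.696 × (0.6384 − 0.2933) + 2.230 × 0.2933 = 3.655 mg/L.
DO = 10.7 − 3.655 = 7.045 mg/L.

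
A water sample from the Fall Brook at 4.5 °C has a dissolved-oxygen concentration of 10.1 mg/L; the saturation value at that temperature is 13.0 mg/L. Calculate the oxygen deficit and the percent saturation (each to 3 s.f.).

D = C_s − C = 13.0 − 10.1 = 2.90 mg/L.
% saturation = 10.1/13.0 × 100 = 77.7 %.

D ≈ 2.90 mg/L; 77.7 % saturation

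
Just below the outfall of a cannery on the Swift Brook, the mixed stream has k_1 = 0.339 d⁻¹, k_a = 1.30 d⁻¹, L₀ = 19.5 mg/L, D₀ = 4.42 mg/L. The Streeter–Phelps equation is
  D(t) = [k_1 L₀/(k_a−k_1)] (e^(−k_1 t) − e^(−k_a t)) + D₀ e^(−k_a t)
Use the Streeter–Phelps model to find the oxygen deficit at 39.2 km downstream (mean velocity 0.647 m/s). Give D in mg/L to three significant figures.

D ≈ 4.44 mg/L

Travel time t = x/v = 39.2 km / (0.647 m/s) = 39200 m / 0.647 m/s = 60590 s = 0.7012 d.
k_1 L₀/(k_a−k_1) = 0.339×19.5/(1.30−0.339) = 6.611/0.9610 = 6.879 mg/L.
e^(−k_1 t) = e^(−0.339×0.7012) = 0.7884; e^(−k_a t) = e^(−1.30×0.7012) = 0.4019.
D = 6.879 × (0.7884 − 0.4019) + 4.42 × 0.4019 = 2.659 + 1.776 = 4.435 mg/L.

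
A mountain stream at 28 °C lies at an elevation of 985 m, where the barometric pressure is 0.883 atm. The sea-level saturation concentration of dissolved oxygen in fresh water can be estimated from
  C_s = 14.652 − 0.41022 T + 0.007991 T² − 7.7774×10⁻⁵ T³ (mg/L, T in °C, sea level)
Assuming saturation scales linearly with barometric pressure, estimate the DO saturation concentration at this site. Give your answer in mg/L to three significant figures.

C_s ≈ 6.82 mg/L

At sea level: C_s = 14.652 − 0.41022×28 + 0.007991×28² − 7.7774×10⁻⁵×28³ = 7.723 mg/L.
Pressure correction: C_s' = 7.723 × 0.883 = 6.820 mg/L.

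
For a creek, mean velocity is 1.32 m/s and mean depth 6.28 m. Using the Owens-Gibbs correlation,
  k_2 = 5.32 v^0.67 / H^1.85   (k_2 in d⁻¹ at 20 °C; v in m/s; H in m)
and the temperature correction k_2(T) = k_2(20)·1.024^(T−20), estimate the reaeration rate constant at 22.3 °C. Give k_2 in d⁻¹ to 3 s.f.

k_2 ≈ 0.226 d⁻¹

k_2(20) = 5.32 × 1.32^0.67 / 6.28^1.85 = 5.32 × 1.204 / 29.94 = 0.2140 d⁻¹.
k_2(22.3) = 0.2140 × 1.024^(22.3−20) = 0.2140 × 1.056 = 0.2260 d⁻¹.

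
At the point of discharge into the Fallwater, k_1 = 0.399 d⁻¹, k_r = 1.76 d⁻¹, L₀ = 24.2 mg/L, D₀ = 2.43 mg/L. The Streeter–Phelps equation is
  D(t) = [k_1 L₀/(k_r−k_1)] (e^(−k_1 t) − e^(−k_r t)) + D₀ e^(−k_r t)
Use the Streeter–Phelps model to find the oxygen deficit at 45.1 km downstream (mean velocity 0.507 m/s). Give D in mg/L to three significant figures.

D ≈ 3.94 mg/L

Travel time t = x/v = 45.1 km / (0.507 m/s) = 45100 m / 0.507 m/s = 88950 s = 1.030 d.
k_1 L₀/(k_r−k_1) = 0.399×24.2/(1.76−0.399) = 9.656/1.361 = 7.095 mg/L.
e^(−k_1 t) = e^(−0.399×1.030) = 0.6631; e^(−k_r t) = e^(−1.76×1.030) = 0.1633.
D = 7.095 × (0.6631 − 0.1633) + 2.43 × 0.1633 = 3.546 + 0.3969 = 3.943 mg/L.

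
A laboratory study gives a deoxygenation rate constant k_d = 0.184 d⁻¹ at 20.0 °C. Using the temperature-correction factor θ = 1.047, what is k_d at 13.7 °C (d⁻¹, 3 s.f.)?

k_d(T₂) = k_d(T₁) · θ^(T₂−T₁) = 0.184 × 1.047^(13.7−20.0)
= 0.184 × 1.047^-6.30 = 0.184 × 0.7487 = 0.1378 d⁻¹.

k_d ≈ 0.138 d⁻¹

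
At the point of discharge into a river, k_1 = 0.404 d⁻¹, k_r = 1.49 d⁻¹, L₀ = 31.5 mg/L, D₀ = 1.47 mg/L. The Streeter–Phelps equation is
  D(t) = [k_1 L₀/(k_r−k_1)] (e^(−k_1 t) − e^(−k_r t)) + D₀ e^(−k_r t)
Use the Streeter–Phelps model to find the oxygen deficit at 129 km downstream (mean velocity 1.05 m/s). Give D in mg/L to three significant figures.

Travel time t = x/v = 129 km / (1.05 m/s) = 129000 m / 1.05 m/s = 122900 s = 1.422 d.
k_1 L₀/(k_r−k_1) = 0.404×31.5/(1.49−0.404) = 12.73/1.086 = 11.72 mg/L.
e^(−k_1 t) = e^(−0.404×1.422) = 0.5630; e^(−k_r t) = e^(−1.49×1.422) = 0.1202.
D = 11.72 × (0.5630 − 0.1202) + 1.47 × 0.1202 = 5.189 + 0.1767 = 5.366 mg/L.

D ≈ 5.37 mg/L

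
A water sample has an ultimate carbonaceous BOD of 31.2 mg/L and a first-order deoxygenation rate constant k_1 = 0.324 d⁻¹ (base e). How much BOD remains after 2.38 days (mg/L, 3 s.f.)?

L ≈ 14.4 mg/L

L_t = L₀ e^(−k_1 t) = 31.2 × e^(−0.324×2.38) = 31.2 × 0.4625 = 14.43 mg/L.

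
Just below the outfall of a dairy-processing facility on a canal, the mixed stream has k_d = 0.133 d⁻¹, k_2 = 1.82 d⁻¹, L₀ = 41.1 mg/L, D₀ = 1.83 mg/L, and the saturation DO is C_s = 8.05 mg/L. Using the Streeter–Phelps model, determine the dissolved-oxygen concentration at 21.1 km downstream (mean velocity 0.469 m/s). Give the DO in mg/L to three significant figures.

DO ≈ 5.57 mg/L

Travel time t = x/v = 21.1 km / (0.469 m/s) = 21100 m / 0.469 m/s = 44990 s = 0.5207 d.
k_d L₀/(k_2−k_d) = 0.133×41.1/(1.82−0.133) = 5.466/1.687 = 3.240 mg/L.
e^(−k_d t) = e^(−0.133×0.5207) = 0.9331; e^(−k_2 t) = e^(−1.82×0.5207) = 0.3876.
D = 3.240 × (0.9331 − 0.3876) + 1.83 × 0.3876 = 1.767 + 0.7094 = 2.477 mg/L.
DO = C_s − D = 8.05 − 2.477 = 5.573 mg/L.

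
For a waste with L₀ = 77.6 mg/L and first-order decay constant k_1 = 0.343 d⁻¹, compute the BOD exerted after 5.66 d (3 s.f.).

y_t = L₀(1 − e^(−k_1 t)) = 77.6 × (1 − e^(−0.343×5.66))
= 77.6 × (1 − 0.1435) = 77.6 × 0.8565 = 66.46 mg/L.

y ≈ 66.5 mg/L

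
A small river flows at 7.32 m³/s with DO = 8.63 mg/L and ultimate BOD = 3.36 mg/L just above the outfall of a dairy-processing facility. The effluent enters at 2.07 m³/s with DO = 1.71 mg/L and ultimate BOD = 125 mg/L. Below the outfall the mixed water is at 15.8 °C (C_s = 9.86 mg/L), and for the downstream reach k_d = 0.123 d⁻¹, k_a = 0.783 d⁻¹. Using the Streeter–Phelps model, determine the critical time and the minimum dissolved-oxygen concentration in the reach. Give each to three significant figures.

Mixed DO = (7.32×8.63 + 2.07×1.71)/(7.32+2.07) = 66.71/9.390 = 7.105 mg/L.
Mixed L₀ = (7.32×3.36 + 2.07×125)/(9.390) = 283.3/9.390 = 30.18 mg/L.
Initial deficit D₀ = C_s − DO₀ = 9.86 − 7.105 = 2.755 mg/L.
t_c = (1/0.6600) ln[(0.783/0.123)(1 − 2.755×0.6600/(0.123×30.18))] = 1.515 × ln(3.247) = 1.784 d.
D_c = (0.123/0.783) × 30.18 × e^(−0.123×1.784) = 0.1571 × 30.18 × 0.8029 = 3.806 mg/L.
Minimum DO = 9.86 − 3.806 = 6.054 mg/L.

t_c ≈ 1.78 d; minimum DO ≈ 6.05 mg/L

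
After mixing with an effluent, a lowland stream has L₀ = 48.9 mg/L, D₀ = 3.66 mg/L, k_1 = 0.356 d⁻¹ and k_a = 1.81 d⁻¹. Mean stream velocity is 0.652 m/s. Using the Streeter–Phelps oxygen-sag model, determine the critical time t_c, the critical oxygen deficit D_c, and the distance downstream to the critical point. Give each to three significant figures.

t_c ≈ 0.867 d; D_c ≈ 7.06 mg/L; x_c ≈ 48.9 km

With k_a/k_1 = 5.084 and 1 − D₀(k_a−k_1)/(k_1 L₀) = 0.6943,
t_c = ln(5.084 × 0.6943) / (1.81 − 0.356) = ln(3.530) / 1.454 = 1.261/1.454 = 0.8675 d.
L(t_c) = L₀ e^(−k_1 t_c) = 48.9 × 0.7343 = 35.91 mg/L, and at the critical point k_a D_c = k_1 L, so D_c = (0.356/1.81) × 35.91 = 7.063 mg/L.
x_c = v t_c = 0.652 m/s × 0.8675 d × 86400 s/d = 48870 m ≈ 48.9 km.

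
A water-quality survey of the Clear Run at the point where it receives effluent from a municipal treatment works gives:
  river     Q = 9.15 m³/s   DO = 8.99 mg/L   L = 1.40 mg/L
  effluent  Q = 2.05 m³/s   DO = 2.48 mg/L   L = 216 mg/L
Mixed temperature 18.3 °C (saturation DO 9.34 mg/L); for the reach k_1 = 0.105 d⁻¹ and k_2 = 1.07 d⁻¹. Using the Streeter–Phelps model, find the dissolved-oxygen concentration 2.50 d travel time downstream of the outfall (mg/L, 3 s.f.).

Mixed DO = (9.15×8.99 + 2.05×2.48)/(9.15+2.05) = 87.34/11.20 = 7.798 mg/L.
Mixed L₀ = (9.15×1.40 + 2.05×216)/(11.20) = 455.6/11.20 = 40.68 mg/L.
Initial deficit D₀ = C_s − DO₀ = 9.34 − 7.798 = 1.542 mg/L.
D(2.50) = [0.105×40.68/(1.07−0.105)](e^(−0.105×2.50) − e^(−1.07×2.50)) + 1.542 e^(−1.07×2.50)
= 4.426 × (0.7691 − 0.06891) + 1.542 × 0.06891 = 3.206 mg/L.
DO = 9.34 − 3.206 = 6.134 mg/L.

DO ≈ 6.13 mg/L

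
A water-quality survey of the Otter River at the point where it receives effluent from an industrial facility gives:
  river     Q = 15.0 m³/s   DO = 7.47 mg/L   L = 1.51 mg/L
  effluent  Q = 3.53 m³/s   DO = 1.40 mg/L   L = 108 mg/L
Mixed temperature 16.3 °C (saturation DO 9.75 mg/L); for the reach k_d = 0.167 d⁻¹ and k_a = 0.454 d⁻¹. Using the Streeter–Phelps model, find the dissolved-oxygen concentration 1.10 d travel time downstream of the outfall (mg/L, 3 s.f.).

DO ≈ 4.81 mg/L

Mixed DO = (15.0×7.47 + 3.53×1.40)/(15.0+3.53) = 117.0/18.53 = 6.314 mg/L.
Mixed L₀ = (15.0×1.51 + 3.53×108)/(18.53) = 403.9/18.53 = 21.80 mg/L.
Initial deficit D₀ = C_s − DO₀ = 9.75 − 6.314 = 3.436 mg/L.
D(1.10) = [0.167×21.80/(0.454−0.167)](e^(−0.167×1.10) − e^(−0.454×1.10)) + 3.436 e^(−0.454×1.10)
= 12.68 × (0.8322 − 0.6069) + 3.436 × 0.6069 = 4.943 mg/L.
DO = 9.75 − 4.943 = 4.807 mg/L.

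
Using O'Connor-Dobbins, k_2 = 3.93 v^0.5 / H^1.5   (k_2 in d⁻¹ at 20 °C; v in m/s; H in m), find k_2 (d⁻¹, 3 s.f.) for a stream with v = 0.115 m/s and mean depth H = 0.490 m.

k_2 ≈ 3.89 d⁻¹

k_2 = 3.93 × 0.115^0.5 / 0.490^1.5 = 3.93 × 0.3391 / 0.3430 = 3.886 d⁻¹.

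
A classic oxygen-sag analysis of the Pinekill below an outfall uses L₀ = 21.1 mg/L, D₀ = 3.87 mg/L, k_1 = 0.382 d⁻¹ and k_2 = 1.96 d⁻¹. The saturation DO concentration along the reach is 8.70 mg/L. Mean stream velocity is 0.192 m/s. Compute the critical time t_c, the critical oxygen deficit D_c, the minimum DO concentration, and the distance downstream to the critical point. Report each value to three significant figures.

t_c ≈ 0.138 d; D_c ≈ 3.90 mg/L; min DO ≈ 4.80 mg/L; x_c ≈ 2.29 km

With k_2/k_1 = 5.131 and 1 − D₀(k_2−k_1)/(k_1 L₀) = 0.2423,
t_c = ln(5.131 × 0.2423) / (1.96 − 0.382) = ln(1.243) / 1.578 = 0.2179/1.578 = 0.1381 d.
L(t_c) = L₀ e^(−k_1 t_c) = 21.1 × 0.9486 = 20.02 mg/L, and at the critical point k_2 D_c = k_1 L, so D_c = (0.382/1.96) × 20.02 = 3.901 mg/L.
Minimum DO = C_s − D_c = 8.70 − 3.901 = 4.799 mg/L.
x_c = v t_c = 0.192 m/s × 0.1381 d × 86400 s/d = 2290 m ≈ 2.29 km.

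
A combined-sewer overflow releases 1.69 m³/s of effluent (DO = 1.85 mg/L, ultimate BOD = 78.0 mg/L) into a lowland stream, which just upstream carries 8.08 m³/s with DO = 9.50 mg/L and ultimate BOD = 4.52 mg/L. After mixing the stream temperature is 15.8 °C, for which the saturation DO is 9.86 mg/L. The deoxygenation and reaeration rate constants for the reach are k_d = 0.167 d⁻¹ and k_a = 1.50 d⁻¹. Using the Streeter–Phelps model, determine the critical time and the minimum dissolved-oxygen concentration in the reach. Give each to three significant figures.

Mixed DO = (8.08×9.50 + 1.69×1.85)/(8.08+1.69) = 79.89/9.770 = 8.177 mg/L.
Mixed L₀ = (8.08×4.52 + 1.69×78.0)/(9.770) = 168.3/9.770 = 17.23 mg/L.
Initial deficit D₀ = C_s − DO₀ = 9.86 − 8.177 = 1.683 mg/L.
t_c = (1/1.333) ln[(1.50/0.167)(1 − 1.683×1.333/(0.167×17.23))] = 0.7502 × ln(1.978) = 0.5117 d.
D_c = (0.167/1.50) × 17.23 × e^(−0.167×0.5117) = 0.1113 × 17.23 × 0.9181 = 1.761 mg/L.
Minimum DO = 9.86 − 1.761 = 8.099 mg/L.

t_c ≈ 0.512 d; minimum DO ≈ 8.10 mg/L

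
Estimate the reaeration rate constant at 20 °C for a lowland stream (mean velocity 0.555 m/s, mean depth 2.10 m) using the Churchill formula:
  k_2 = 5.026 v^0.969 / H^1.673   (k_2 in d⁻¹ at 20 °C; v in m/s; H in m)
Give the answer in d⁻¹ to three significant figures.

k_2 ≈ 0.821 d⁻¹

k_2 = 5.026 × 0.555^0.969 / 2.10^1.673 = 5.026 × 0.5652 / 3.460 = 0.8210 d⁻¹.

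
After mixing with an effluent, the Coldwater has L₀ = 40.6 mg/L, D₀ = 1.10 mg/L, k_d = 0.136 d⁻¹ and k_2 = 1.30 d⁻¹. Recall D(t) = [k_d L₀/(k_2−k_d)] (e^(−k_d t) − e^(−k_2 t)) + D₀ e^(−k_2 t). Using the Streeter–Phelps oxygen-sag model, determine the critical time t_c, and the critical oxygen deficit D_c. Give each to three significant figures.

t_c ≈ 1.71 d; D_c ≈ 3.36 mg/L

At the critical point dD/dt = 0, so k_d L₀ e^(−k_d t) = k_2 D. Substituting D(t) from the Streeter–Phelps equation and solving for t gives
t_c = ln[(k_2/k_d)(1 − D₀(k_2−k_d)/(k_d L₀))] / (k_2−k_d).
Here k_2−k_d = 1.164 d⁻¹ and 1 − D₀(k_2−k_d)/(k_d L₀) = 1 − 1.10×1.164/(0.136×40.6) = 0.7681, so
t_c = ln(9.559 × 0.7681) / 1.164 = 1.994 / 1.164 = 1.713 d.
L(t_c) = L₀ e^(−k_d t_c) = 40.6 × 0.7922 = 32.16 mg/L, and at the critical point k_2 D_c = k_d L, so D_c = (0.136/1.30) × 32.16 = 3.365 mg/L.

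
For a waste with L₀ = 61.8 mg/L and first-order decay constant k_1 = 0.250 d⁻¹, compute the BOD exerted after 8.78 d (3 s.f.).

y_t = L₀(1 − e^(−k_1 t)) = 61.8 × (1 − e^(−0.250×8.78))
= 61.8 × (1 − 0.1114) = 61.8 × 0.8886 = 54.92 mg/L.

y ≈ 54.9 mg/L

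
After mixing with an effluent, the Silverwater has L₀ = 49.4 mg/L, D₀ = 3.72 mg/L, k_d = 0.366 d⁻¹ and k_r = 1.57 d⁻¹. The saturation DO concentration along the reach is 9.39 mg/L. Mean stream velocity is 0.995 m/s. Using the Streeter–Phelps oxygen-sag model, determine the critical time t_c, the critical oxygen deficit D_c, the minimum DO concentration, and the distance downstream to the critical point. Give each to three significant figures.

t_c = [1/(k_r−k_d)] ln[(k_r/k_d)(1 − D₀(k_r−k_d)/(k_d L₀))]
= [1/(1.57−0.366)] ln[(1.57/0.366)(1 − 3.72×1.204/(0.366×49.4))]
= (1/1.204) ln[4.290 × 0.7523] = 0.8306 × ln(3.227) = 0.8306 × 1.172 = 0.9730 d.
D_c = (k_d/k_r) L₀ e^(−k_d t_c) = (0.366/1.57) × 49.4 × e^(−0.366×0.9730) = 0.2331 × 49.4 × 0.7004 = 8.066 mg/L.
Minimum DO = C_s − D_c = 9.39 − 8.066 = 1.324 mg/L.
x_c = v t_c = 0.995 m/s × 0.9730 d × 86400 s/d = 83650 m ≈ 83.7 km.

t_c ≈ 0.973 d; D_c ≈ 8.07 mg/L; min DO ≈ 1.32 mg/L; x_c ≈ 83.7 km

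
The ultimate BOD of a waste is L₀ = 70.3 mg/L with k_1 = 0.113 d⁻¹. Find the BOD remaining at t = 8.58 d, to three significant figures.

L ≈ 26.7 mg/L

L_t = L₀ e^(−k_1 t) = 70.3 × e^(−0.113×8.58) = 70.3 × 0.3793 = 26.66 mg/L.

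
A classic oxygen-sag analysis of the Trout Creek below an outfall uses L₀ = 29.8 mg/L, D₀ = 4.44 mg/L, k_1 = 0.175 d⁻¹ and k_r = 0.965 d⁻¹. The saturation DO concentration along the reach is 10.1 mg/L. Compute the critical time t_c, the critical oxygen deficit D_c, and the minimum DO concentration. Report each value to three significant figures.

With k_r/k_1 = 5.514 and 1 − D₀(k_r−k_1)/(k_1 L₀) = 0.3274,
t_c = ln(5.514 × 0.3274) / (0.965 − 0.175) = ln(1.805) / 0.7900 = 0.5908/0.7900 = 0.7478 d.
L(t_c) = L₀ e^(−k_1 t_c) = 29.8 × 0.8773 = 26.14 mg/L, and at the critical point k_r D_c = k_1 L, so D_c = (0.175/0.965) × 26.14 = 4.741 mg/L.
Minimum DO = C_s − D_c = 10.1 − 4.741 = 5.359 mg/L.

t_c ≈ 0.748 d; D_c ≈ 4.74 mg/L; min DO ≈ 5.36 mg/L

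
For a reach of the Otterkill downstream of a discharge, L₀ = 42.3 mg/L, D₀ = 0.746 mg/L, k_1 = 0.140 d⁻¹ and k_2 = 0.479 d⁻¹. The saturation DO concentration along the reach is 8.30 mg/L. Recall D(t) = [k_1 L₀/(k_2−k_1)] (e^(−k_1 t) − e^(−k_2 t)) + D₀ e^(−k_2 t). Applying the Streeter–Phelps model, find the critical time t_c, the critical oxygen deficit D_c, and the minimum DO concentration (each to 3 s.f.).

t_c ≈ 3.50 d; D_c ≈ 7.57 mg/L; min DO ≈ 0.726 mg/L

With k_2/k_1 = 3.421 and 1 − D₀(k_2−k_1)/(k_1 L₀) = 0.9573,
t_c = ln(3.421 × 0.9573) / (0.479 − 0.140) = ln(3.275) / 0.3390 = 1.186/0.3390 = 3.500 d.
D_c = (k_1/k_2) L₀ e^(−k_1 t_c) = (0.140/0.479) × 42.3 × e^(−0.140×3.500) = 0.2923 × 42.3 × 0.6126 = 7.574 mg/L.
Minimum DO = C_s − D_c = 8.30 − 7.574 = 0.7257 mg/L.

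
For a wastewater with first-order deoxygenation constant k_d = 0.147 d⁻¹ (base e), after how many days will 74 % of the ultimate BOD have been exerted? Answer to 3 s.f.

t ≈ 9.16 d

y/L₀ = 1 − e^(−k_d t) = 0.74 ⇒ e^(−k_d t) = 0.260
t = −ln(0.260) / 0.147 = 1.347 / 0.147 = 9.164 d.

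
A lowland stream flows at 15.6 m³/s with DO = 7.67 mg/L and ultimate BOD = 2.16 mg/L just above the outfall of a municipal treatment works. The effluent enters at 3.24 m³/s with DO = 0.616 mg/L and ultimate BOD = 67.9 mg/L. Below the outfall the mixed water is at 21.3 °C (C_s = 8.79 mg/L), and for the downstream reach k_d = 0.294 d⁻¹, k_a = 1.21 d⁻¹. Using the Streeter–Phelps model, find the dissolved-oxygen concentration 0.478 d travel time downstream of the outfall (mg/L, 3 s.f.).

DO ≈ 6.15 mg/L

Mixed DO = (15.6×7.67 + 3.24×0.616)/(15.6+3.24) = 121.6/18.84 = 6.457 mg/L.
Mixed L₀ = (15.6×2.16 + 3.24×67.9)/(18.84) = 253.7/18.84 = 13.47 mg/L.
Initial deficit D₀ = C_s − DO₀ = 8.79 − 6.457 = 2.333 mg/L.
D(0.478) = [0.294×13.47/(1.21−0.294)](e^(−0.294×0.478) − e^(−1.21×0.478)) + 2.333 e^(−1.21×0.478)
= 4.322 × (0.8689 − 0.5608) + 2.333 × 0.5608 = 2.640 mg/L.
DO = 8.79 − 2.640 = 6.150 mg/L.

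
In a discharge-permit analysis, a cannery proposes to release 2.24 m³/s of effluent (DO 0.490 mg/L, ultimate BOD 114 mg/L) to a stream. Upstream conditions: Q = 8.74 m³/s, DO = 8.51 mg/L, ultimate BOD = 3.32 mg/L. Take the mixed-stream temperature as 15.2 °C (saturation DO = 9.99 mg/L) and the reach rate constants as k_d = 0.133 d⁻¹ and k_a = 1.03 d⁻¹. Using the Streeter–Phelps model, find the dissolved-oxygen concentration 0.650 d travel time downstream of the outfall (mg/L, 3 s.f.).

DO ≈ 6.84 mg/L

Mixed DO = (8.74×8.51 + 2.24×0.490)/(8.74+2.24) = 75.47/10.98 = 6.874 mg/L.
Mixed L₀ = (8.74×3.32 + 2.24×114)/(10.98) = 284.4/10.98 = 25.90 mg/L.
Initial deficit D₀ = C_s − DO₀ = 9.99 − 6.874 = 3.116 mg/L.
D(0.650) = [0.133×25.90/(1.03−0.133)](e^(−0.133×0.650) − e^(−1.03×0.650)) + 3.116 e^(−1.03×0.650)
= 3.840 × (0.9172 − 0.5120) + 3.116 × 0.5120 = 3.151 mg/L.
DO = 9.99 − 3.151 = 6.839 mg/L.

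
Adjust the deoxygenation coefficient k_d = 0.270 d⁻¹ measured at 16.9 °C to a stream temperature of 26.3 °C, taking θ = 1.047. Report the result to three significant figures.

k_d(T₂) = k_d(T₁) · θ^(T₂−T₁) = 0.270 × 1.047^(26.3−16.9)
= 0.270 × 1.047^9.40 = 0.270 × 1.540 = 0.4158 d⁻¹.

k_d ≈ 0.416 d⁻¹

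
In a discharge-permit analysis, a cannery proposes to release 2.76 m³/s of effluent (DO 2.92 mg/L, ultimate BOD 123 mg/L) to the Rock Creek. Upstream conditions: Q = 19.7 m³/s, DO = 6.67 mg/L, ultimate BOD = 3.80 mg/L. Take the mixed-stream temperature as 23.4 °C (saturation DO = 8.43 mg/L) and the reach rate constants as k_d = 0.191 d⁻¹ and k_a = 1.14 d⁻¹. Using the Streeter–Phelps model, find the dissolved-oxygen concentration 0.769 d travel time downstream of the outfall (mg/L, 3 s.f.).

DO ≈ 5.85 mg/L

Mixed DO = (19.7×6.67 + 2.76×2.92)/(19.7+2.76) = 139.5/22.46 = 6.209 mg/L.
Mixed L₀ = (19.7×3.80 + 2.76×123)/(22.46) = 414.3/22.46 = 18.45 mg/L.
Initial deficit D₀ = C_s − DO₀ = 8.43 − 6.209 = 2.221 mg/L.
D(0.769) = [0.191×18.45/(1.14−0.191)](e^(−0.191×0.769) − e^(−1.14×0.769)) + 2.221 e^(−1.14×0.769)
= 3.713 × (0.8634 − 0.4162) + 2.221 × 0.4162 = 2.585 mg/L.
DO = 8.43 − 2.585 = 5.845 mg/L.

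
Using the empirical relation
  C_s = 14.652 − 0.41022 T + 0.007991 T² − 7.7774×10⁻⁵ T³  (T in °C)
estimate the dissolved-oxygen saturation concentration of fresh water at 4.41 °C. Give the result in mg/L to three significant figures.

C_s = 14.652 − 0.41022×4.41 + 0.007991×4.41² − 7.7774×10⁻⁵×4.41³ = 12.99 mg/L.

C_s ≈ 13.0 mg/L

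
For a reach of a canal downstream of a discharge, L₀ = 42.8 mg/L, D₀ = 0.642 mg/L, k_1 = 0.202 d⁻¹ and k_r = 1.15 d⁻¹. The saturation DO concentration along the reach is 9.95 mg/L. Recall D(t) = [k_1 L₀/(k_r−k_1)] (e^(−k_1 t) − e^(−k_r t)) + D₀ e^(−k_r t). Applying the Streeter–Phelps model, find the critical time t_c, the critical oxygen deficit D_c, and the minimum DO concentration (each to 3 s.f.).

With k_r/k_1 = 5.693 and 1 − D₀(k_r−k_1)/(k_1 L₀) = 0.9296,
t_c = ln(5.693 × 0.9296) / (1.15 − 0.202) = ln(5.292) / 0.9480 = 1.666/0.9480 = 1.758 d.
D_c = (k_1/k_r) L₀ e^(−k_1 t_c) = (0.202/1.15) × 42.8 × e^(−0.202×1.758) = 0.1757 × 42.8 × 0.7011 = 5.271 mg/L.
Minimum DO = C_s − D_c = 9.95 − 5.271 = 4.679 mg/L.

t_c ≈ 1.76 d; D_c ≈ 5.27 mg/L; min DO ≈ 4.68 mg/L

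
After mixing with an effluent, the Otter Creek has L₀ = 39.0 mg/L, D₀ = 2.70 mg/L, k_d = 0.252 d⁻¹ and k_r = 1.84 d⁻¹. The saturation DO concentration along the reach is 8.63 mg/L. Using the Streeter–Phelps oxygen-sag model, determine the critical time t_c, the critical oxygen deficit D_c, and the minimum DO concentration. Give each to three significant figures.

t_c ≈ 0.891 d; D_c ≈ 4.27 mg/L; min DO ≈ 4.36 mg/L

At the critical point dD/dt = 0, so k_d L₀ e^(−k_d t) = k_r D. Substituting D(t) from the Streeter–Phelps equation and solving for t gives
t_c = ln[(k_r/k_d)(1 − D₀(k_r−k_d)/(k_d L₀))] / (k_r−k_d).
Here k_r−k_d = 1.588 d⁻¹ and 1 − D₀(k_r−k_d)/(k_d L₀) = 1 − 2.70×1.588/(0.252×39.0) = 0.5637, so
t_c = ln(7.302 × 0.5637) / 1.588 = 1.415 / 1.588 = 0.8910 d.
D_c = (k_d/k_r) L₀ e^(−k_d t_c) = (0.252/1.84) × 39.0 × e^(−0.252×0.8910) = 0.1370 × 39.0 × 0.7989 = 4.267 mg/L.
Minimum DO = C_s − D_c = 8.63 − 4.267 = 4.363 mg/L.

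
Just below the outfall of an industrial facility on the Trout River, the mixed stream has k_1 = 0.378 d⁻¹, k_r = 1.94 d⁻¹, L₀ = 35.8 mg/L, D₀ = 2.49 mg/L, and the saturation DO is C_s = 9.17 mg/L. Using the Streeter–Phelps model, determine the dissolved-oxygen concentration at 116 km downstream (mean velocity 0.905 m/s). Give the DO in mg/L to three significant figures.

DO ≈ 4.57 mg/L

Travel time t = x/v = 116 km / (0.905 m/s) = 116000 m / 0.905 m/s = 128200 s = 1.484 d.
k_1 L₀/(k_r−k_1) = 0.378×35.8/(1.94−0.378) = 13.53/1.562 = 8.664 mg/L.
e^(−k_1 t) = e^(−0.378×1.484) = 0.5708; e^(−k_r t) = e^(−1.94×1.484) = 0.05624.
D = 8.664 × (0.5708 − 0.05624) + 2.49 × 0.05624 = 4.458 + 0.1400 = 4.598 mg/L.
DO = C_s − D = 9.17 − 4.598 = 4.572 mg/L.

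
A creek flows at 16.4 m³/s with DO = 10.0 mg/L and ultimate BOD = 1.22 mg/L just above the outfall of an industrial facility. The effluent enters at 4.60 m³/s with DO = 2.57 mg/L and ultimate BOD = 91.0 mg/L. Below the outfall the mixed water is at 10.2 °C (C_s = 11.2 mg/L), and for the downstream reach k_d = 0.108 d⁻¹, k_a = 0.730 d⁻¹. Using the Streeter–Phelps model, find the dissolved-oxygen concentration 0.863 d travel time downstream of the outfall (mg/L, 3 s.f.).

Mixed DO = (16.4×10.0 + 4.60×2.57)/(16.4+4.60) = 175.8/21.00 = 8.372 mg/L.
Mixed L₀ = (16.4×1.22 + 4.60×91.0)/(21.00) = 438.6/21.00 = 20.89 mg/L.
Initial deficit D₀ = C_s − DO₀ = 11.2 − 8.372 = 2.828 mg/L.
D(0.863) = [0.108×20.89/(0.730−0.108)](e^(−0.108×0.863) − e^(−0.730×0.863)) + 2.828 e^(−0.730×0.863)
= 3.627 × (0.9110 − 0.5326) + 2.828 × 0.5326 = 2.878 mg/L.
DO = 11.2 − 2.878 = 8.322 mg/L.

DO ≈ 8.32 mg/L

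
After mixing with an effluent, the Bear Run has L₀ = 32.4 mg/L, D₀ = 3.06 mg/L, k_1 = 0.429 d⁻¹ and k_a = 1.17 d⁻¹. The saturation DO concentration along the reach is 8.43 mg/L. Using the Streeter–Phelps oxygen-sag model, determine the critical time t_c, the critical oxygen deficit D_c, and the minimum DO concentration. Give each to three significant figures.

At the critical point dD/dt = 0, so k_1 L₀ e^(−k_1 t) = k_a D. Substituting D(t) from the Streeter–Phelps equation and solving for t gives
t_c = ln[(k_a/k_1)(1 − D₀(k_a−k_1)/(k_1 L₀))] / (k_a−k_1).
Here k_a−k_1 = 0.7410 d⁻¹ and 1 − D₀(k_a−k_1)/(k_1 L₀) = 1 − 3.06×0.7410/(0.429×32.4) = 0.8369, so
t_c = ln(2.727 × 0.8369) / 0.7410 = 0.8252 / 0.7410 = 1.114 d.
L(t_c) = L₀ e^(−k_1 t_c) = 32.4 × 0.6202 = 20.09 mg/L, and at the critical point k_a D_c = k_1 L, so D_c = (0.429/1.17) × 20.09 = 7.368 mg/L.
Minimum DO = C_s − D_c = 8.43 − 7.368 = 1.062 mg/L.

t_c ≈ 1.11 d; D_c ≈ 7.37 mg/L; min DO ≈ 1.06 mg/L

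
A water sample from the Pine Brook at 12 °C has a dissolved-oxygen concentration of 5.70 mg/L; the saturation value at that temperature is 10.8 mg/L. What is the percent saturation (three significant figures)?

52.8 % saturation

% saturation = C/C_s × 100 = 5.70/10.8 × 100 = 52.8 %.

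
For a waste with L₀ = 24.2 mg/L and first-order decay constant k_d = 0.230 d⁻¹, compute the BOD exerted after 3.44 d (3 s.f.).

y_t = L₀(1 − e^(−k_d t)) = 24.2 × (1 − e^(−0.230×3.44))
= 24.2 × (1 − 0.4533) = 24.2 × 0.5467 = 13.23 mg/L.

y ≈ 13.2 mg/L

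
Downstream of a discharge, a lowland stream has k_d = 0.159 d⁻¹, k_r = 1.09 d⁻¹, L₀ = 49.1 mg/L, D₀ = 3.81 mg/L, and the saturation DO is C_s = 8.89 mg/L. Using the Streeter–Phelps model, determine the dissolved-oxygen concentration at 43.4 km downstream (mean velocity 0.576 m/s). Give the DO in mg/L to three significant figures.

Travel time t = x/v = 43.4 km / (0.576 m/s) = 43400 m / 0.576 m/s = 75350 s = 0.8721 d.
k_d L₀/(k_r−k_d) = 0.159×49.1/(1.09−0.159) = 7.807/0.9310 = 8.385 mg/L.
e^(−k_d t) = e^(−0.159×0.8721) = 0.8705; e^(−k_r t) = e^(−1.09×0.8721) = 0.3865.
D = 8.385 × (0.8705 − 0.3865) + 3.81 × 0.3865 = 4.059 + 1.473 = 5.531 mg/L.
DO = C_s − D = 8.89 − 5.531 = 3.359 mg/L.

DO ≈ 3.36 mg/L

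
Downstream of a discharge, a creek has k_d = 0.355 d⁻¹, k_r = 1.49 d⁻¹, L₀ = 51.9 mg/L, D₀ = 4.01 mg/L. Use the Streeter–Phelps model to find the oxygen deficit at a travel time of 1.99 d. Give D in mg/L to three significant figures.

k_d L₀/(k_r−k_d) = 0.355×51.9/(1.49−0.355) = 18.42/1.135 = 16.23 mg/L.
e^(−k_d t) = e^(−0.355×1.990) = 0.4934; e^(−k_r t) = e^(−1.49×1.990) = 0.05156.
D = 16.23 × (0.4934 − 0.05156) + 4.01 × 0.05156 = 7.172 + 0.2067 = 7.379 mg/L.

D ≈ 7.38 mg/L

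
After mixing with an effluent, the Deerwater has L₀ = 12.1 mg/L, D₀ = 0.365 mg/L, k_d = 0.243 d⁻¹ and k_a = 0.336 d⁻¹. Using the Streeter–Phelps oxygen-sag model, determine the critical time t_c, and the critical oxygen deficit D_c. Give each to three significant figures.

t_c = [1/(k_a−k_d)] ln[(k_a/k_d)(1 − D₀(k_a−k_d)/(k_d L₀))]
= [1/(0.336−0.243)] ln[(0.336/0.243)(1 − 0.365×0.09300/(0.243×12.1))]
= (1/0.09300) ln[1.383 × 0.9885] = 10.75 × ln(1.367) = 10.75 × 0.3124 = 3.360 d.
D_c = (k_d/k_a) L₀ e^(−k_d t_c) = (0.243/0.336) × 12.1 × e^(−0.243×3.360) = 0.7232 × 12.1 × 0.4420 = 3.868 mg/L.

t_c ≈ 3.36 d; D_c ≈ 3.87 mg/L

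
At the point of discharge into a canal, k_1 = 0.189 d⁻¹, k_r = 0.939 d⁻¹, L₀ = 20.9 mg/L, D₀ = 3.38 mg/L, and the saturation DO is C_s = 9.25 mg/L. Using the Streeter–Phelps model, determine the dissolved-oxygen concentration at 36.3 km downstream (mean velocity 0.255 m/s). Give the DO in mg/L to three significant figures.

DO ≈ 5.79 mg/L

Travel time t = x/v = 36.3 km / (0.255 m/s) = 36300 m / 0.255 m/s = 142400 s = 1.648 d.
k_1 L₀/(k_r−k_1) = 0.189×20.9/(0.939−0.189) = 3.950/0.7500 = 5.267 mg/L.
e^(−k_1 t) = e^(−0.189×1.648) = 0.7324; e^(−k_r t) = e^(−0.939×1.648) = 0.2129.
D = 5.267 × (0.7324 − 0.2129) + 3.38 × 0.2129 = 2.736 + 0.7195 = 3.456 mg/L.
DO = C_s − D = 9.25 − 3.456 = 5.794 mg/L.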